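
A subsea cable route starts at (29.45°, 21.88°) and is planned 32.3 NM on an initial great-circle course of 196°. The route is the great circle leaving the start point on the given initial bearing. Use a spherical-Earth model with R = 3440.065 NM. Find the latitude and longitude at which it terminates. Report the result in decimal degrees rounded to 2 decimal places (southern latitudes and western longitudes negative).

Angular distance δ = d/R = 32.3 / 3440.065 = 0.009389 rad.
With φ₁ = 29.45° = 0.513999 rad and θ = 196° = 3.420845 rad:
Destination latitude: φ₂ = arcsin( sin φ₁ cos δ + cos φ₁ sin δ cos θ ) = arcsin(0.483783) = 28.93°.
Then Δλ = atan2(-0.002254, 0.762097) = -0.002957 rad, from sin θ sin δ cos φ₁ over cos δ − sin φ₁ sin φ₂.
λ₂ = λ₁ + Δλ = 21.71°.

latitude 28.93°, longitude 21.71°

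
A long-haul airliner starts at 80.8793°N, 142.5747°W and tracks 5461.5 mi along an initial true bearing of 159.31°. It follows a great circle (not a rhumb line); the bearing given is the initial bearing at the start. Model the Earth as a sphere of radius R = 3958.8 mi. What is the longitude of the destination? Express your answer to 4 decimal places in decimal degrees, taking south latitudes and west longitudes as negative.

Angular distance δ = d/R = 5461.5 / 3958.8 = 1.379585 rad.
With φ₁ = 80.8793° = 1.411610 rad and θ = 159.31° = 2.780484 rad:
sin φ₂ = sin φ₁ cos δ + cos φ₁ sin δ cos θ = (0.987357)(0.190049) + (0.158515)(0.981775)(-0.935506) = 0.042057
φ₂ = asin(0.042057) = 0.042069 rad = 2.4104°.
Δλ = atan2( sin θ sin δ cos φ₁ , cos δ − sin φ₁ sin φ₂ ) = atan2(0.054984, 0.148523) = 0.354562 rad = 20.3149°.
λ₂ = λ₁ + Δλ = -122.2598°.

longitude -122.2598°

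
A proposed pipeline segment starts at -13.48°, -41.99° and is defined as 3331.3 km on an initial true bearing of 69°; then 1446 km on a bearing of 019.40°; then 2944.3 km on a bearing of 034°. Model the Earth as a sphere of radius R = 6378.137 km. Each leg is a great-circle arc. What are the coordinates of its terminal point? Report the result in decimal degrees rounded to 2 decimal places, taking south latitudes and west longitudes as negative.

latitude 31.88°, longitude 7.19°

Apply the spherical direct solution leg by leg, carrying full precision between legs.
Leg 1: from (-13.48°, -41.99°), δ = 3331.3/6378.137 = 0.522300 rad, θ = 69° → φ = -1.61°, λ = -14.22°.
Leg 2: from (-1.61°, -14.22°), δ = 1446/6378.137 = 0.226712 rad, θ = 19.4° → φ = 10.63°, λ = -9.86°.
Leg 3: from (10.63°, -9.86°), δ = 2944.3/6378.137 = 0.461624 rad, θ = 34° → φ = 31.88°, λ = 7.19°.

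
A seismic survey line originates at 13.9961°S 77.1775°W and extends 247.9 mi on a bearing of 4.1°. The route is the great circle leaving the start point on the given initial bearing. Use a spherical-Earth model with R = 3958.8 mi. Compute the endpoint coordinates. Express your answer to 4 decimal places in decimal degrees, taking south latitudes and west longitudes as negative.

Angular distance δ = d/R = 247.9 / 3958.8 = 0.062620 rad.
Start latitude φ₁ = -0.244278 rad; initial bearing θ = 0.071558 rad.
sin φ₂ = sin φ₁ cos δ + cos φ₁ sin δ cos θ = (-0.241856)(0.998040) + (0.970312)(0.062579)(0.997441) = -0.180816
φ₂ = asin(-0.180816) = -0.181816 rad = -10.4173°.
For the longitude increment, Δλ = atan2( sin θ sin δ cos φ₁, cos δ − sin φ₁ sin φ₂ ) = atan2(0.004341, 0.954309) = 0.2607°.
λ₂ = -77.1775° + 0.2607° = -76.9168°.

latitude -10.4173°, longitude -76.9168°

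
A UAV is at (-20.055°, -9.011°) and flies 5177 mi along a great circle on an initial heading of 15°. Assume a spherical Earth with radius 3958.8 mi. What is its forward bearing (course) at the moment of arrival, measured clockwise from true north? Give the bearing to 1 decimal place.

The arc subtends δ = 5177/3958.8 = 1.307720 rad at the centre.
Start latitude φ₁ = -0.350026 rad; initial bearing θ = 0.261799 rad.
sin φ₂ = sin φ₁ cos δ + cos φ₁ sin δ cos θ = (-0.342922)(0.260053) + (0.939364)(0.965594)(0.965926) = 0.786960
φ₂ = asin(0.786960) = 0.905866 rad = 51.902°.
Then Δλ = atan2(0.234760, 0.529919) = 0.417028 rad, from sin θ sin δ cos φ₁ over cos δ − sin φ₁ sin φ₂.
λ₂ = λ₁ + Δλ = 14.883°.
The forward bearing on arrival equals the back-azimuth from the destination plus 180°.
Back-azimuth from P₂ (51.9°, 14.9°) to P₁ (-20.1°, -9.0°), with Δλ' = λ₁ − λ₂ = -23.9°: atan2( sin Δλ' cos φ₁ , cos φ₂ sin φ₁ − sin φ₂ cos φ₁ cos Δλ' ) = 203.2°.
Final bearing = (203.2° + 180°) mod 360° = 23.2°.

final bearing 23.2°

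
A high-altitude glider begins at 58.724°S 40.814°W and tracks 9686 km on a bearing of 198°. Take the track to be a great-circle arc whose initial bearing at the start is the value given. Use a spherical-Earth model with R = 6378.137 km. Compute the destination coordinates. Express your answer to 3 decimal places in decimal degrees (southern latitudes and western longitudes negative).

δ = 9686/6378.137 = 1.518625 rad (87.0108°).
Start latitude φ₁ = -1.024927 rad; initial bearing θ = 3.455752 rad.
sin φ₂ = sin φ₁ cos δ + cos φ₁ sin δ cos θ = (-0.854676)(0.052147) + (0.519161)(0.998639)(-0.951057) = -0.537649
φ₂ = asin(-0.537649) = -0.567646 rad = -32.524°.
Then Δλ = atan2(-0.160211, -0.407368) = -2.766890 rad, from sin θ sin δ cos φ₁ over cos δ − sin φ₁ sin φ₂.
λ₂ = -40.814° + -158.531° = -199.345°, normalized to (−180°, 180°] → 160.655°.

latitude -32.524°, longitude 160.655°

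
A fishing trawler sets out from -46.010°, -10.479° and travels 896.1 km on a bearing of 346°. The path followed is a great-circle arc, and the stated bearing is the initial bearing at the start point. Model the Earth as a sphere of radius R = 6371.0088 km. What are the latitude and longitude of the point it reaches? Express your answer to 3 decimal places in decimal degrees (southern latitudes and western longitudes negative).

latitude -38.162°, longitude -12.951°

The arc subtends δ = 896.1/6371.0088 = 0.140653 rad at the centre.
With φ₁ = -46.010° = -0.803026 rad and θ = 346° = 6.038839 rad:
Destination latitude: φ₂ = arcsin( sin φ₁ cos δ + cos φ₁ sin δ cos θ ) = arcsin(-0.617882) = -38.162°.
Δλ = atan2( sin θ sin δ cos φ₁ , cos δ − sin φ₁ sin φ₂ ) = atan2(-0.023555, 0.545583) = -0.043147 rad = -2.472°.
λ₂ = -10.479° + -2.472° = -12.951°.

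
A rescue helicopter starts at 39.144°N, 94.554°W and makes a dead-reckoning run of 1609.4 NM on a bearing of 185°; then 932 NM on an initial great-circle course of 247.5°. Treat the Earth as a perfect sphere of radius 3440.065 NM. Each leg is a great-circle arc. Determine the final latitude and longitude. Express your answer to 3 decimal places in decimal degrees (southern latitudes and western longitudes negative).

latitude 6.152°, longitude -111.260°

Apply the spherical direct solution leg by leg, carrying full precision between legs.
Leg 1: from (39.144°, -94.554°), δ = 1609.4/3440.065 = 0.467840 rad, θ = 185° → φ = 12.417°, λ = -96.860°.
Leg 2: from (12.417°, -96.860°), δ = 932/3440.065 = 0.270925 rad, θ = 247.5° → φ = 6.152°, λ = -111.260°.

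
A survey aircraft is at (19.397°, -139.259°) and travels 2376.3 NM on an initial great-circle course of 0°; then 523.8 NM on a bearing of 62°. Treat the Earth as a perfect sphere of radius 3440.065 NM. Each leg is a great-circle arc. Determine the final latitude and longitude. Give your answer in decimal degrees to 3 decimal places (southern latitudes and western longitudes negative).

Apply the spherical direct solution leg by leg, carrying full precision between legs.
Leg 1: from (19.397°, -139.259°), δ = 2376.3/3440.065 = 0.690772 rad, θ = 0° → φ = 58.975°, λ = -139.259°.
Leg 2: from (58.975°, -139.259°), δ = 523.8/3440.065 = 0.152265 rad, θ = 62° → φ = 62.096°, λ = -122.631°.

latitude 62.096°, longitude -122.631°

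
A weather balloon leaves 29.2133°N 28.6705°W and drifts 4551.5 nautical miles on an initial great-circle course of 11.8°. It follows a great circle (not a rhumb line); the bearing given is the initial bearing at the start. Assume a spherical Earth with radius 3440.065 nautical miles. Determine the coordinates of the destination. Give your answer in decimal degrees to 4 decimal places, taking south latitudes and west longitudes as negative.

Central angle δ = d/R = 1.323085 rad.
With φ₁ = 29.2133° = 0.509868 rad and θ = 11.8° = 0.205949 rad:
Destination latitude: φ₂ = arcsin( sin φ₁ cos δ + cos φ₁ sin δ cos θ ) = arcsin(0.947951) = 71.4329°.
Then Δλ = atan2(0.173038, -0.217474) = 2.469496 rad, from sin θ sin δ cos φ₁ over cos δ − sin φ₁ sin φ₂.
λ₂ = -28.6705° + 141.4917° = 112.8212°.

latitude 71.4329°, longitude 112.8212°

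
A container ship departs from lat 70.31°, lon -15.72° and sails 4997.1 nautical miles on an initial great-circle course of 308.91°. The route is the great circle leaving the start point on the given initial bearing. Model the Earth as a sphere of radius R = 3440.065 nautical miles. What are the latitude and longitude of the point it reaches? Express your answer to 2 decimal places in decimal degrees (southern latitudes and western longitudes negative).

latitude 18.73°, longitude -141.04°

δ = 4997.1/3440.065 = 1.452618 rad (83.2289°).
Converting: φ₁ = 1.227141 rad, θ = 5.391497 rad.
Destination latitude: φ₂ = arcsin( sin φ₁ cos δ + cos φ₁ sin δ cos θ ) = arcsin(0.321160) = 18.73°.
For the longitude increment, Δλ = atan2( sin θ sin δ cos φ₁, cos δ − sin φ₁ sin φ₂ ) = atan2(-0.260349, -0.184478) = -125.32°.
λ₂ = λ₁ + Δλ = -141.04°.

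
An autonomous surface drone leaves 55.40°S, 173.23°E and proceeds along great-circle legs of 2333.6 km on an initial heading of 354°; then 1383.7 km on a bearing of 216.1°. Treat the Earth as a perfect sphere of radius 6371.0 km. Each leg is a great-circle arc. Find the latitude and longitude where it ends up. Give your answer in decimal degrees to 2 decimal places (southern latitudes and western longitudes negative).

Apply the spherical direct solution leg by leg, carrying full precision between legs.
Leg 1: from (-55.40°, 173.23°), δ = 2333.6/6371 = 0.366285 rad, θ = 354° → φ = -34.49°, λ = 170.63°.
Leg 2: from (-34.49°, 170.63°), δ = 1383.7/6371 = 0.217187 rad, θ = 216.1° → φ = -44.14°, λ = 160.44°.

latitude -44.14°, longitude 160.44°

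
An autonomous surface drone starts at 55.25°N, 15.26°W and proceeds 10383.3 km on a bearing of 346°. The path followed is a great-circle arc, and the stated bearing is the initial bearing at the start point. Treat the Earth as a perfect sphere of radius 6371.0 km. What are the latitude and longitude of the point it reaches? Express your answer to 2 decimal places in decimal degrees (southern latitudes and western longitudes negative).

latitude 30.24°, longitude -179.03°

δ = 10383.3/6371 = 1.629776 rad (93.3793°).
Start latitude φ₁ = 0.964294 rad; initial bearing θ = 6.038839 rad.
sin φ₂ = sin φ₁ cos δ + cos φ₁ sin δ cos θ = (0.821647)(-0.058945) + (0.569997)(0.998261)(0.970296) = 0.503672
φ₂ = asin(0.503672) = 0.527844 rad = 30.24°.
Δλ = atan2( sin θ sin δ cos φ₁ , cos δ − sin φ₁ sin φ₂ ) = atan2(-0.137655, -0.472785) = -2.858268 rad = -163.77°.
λ₂ = λ₁ + Δλ = -179.03°.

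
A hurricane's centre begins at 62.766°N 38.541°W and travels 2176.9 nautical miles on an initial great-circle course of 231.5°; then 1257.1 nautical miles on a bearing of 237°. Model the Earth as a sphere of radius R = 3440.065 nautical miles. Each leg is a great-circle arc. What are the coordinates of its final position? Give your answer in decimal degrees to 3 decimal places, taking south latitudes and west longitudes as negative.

latitude 20.459°, longitude -90.807°

Apply the spherical direct solution leg by leg, carrying full precision between legs.
Leg 1: from (62.766°, -38.541°), δ = 2176.9/3440.065 = 0.632808 rad, θ = 231.5° → φ = 33.264°, λ = -72.151°.
Leg 2: from (33.264°, -72.151°), δ = 1257.1/3440.065 = 0.365429 rad, θ = 237° → φ = 20.459°, λ = -90.807°.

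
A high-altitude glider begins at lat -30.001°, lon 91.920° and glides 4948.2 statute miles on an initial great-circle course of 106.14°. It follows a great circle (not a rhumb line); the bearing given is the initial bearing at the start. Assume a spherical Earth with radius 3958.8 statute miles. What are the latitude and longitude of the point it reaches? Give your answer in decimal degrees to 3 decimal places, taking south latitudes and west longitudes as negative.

latitude -22.715°, longitude 173.113°

Angular distance δ = d/R = 4948.2 / 3958.8 = 1.249924 rad.
Start latitude φ₁ = -0.523616 rad; initial bearing θ = 1.852492 rad.
Destination latitude: φ₂ = arcsin( sin φ₁ cos δ + cos φ₁ sin δ cos θ ) = arcsin(-0.386155) = -22.715°.
For the longitude increment, Δλ = atan2( sin θ sin δ cos φ₁, cos δ − sin φ₁ sin φ₂ ) = atan2(0.789424, 0.122311) = 81.193°.
λ₂ = λ₁ + Δλ = 173.113°.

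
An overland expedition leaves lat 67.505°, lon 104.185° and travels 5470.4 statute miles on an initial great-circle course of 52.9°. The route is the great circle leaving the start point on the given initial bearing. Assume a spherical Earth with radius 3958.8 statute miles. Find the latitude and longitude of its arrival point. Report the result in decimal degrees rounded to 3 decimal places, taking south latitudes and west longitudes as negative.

The arc subtends δ = 5470.4/3958.8 = 1.381833 rad at the centre.
With φ₁ = 67.505° = 1.178185 rad and θ = 52.9° = 0.923279 rad:
sin φ₂ = sin φ₁ cos δ + cos φ₁ sin δ cos θ = (0.923913)(0.187841) + (0.382603)(0.982199)(0.603208) = 0.400230
φ₂ = asin(0.400230) = 0.411767 rad = 23.593°.
For the longitude increment, Δλ = atan2( sin θ sin δ cos φ₁, cos δ − sin φ₁ sin φ₂ ) = atan2(0.299726, -0.181936) = 121.258°.
λ₂ = 104.185° + 121.258° = 225.443°, normalized to (−180°, 180°] → -134.557°.

latitude 23.593°, longitude -134.557°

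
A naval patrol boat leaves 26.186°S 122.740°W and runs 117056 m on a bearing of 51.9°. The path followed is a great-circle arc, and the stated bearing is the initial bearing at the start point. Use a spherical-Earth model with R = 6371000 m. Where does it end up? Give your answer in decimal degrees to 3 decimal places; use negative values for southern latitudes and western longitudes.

The arc subtends δ = 117056/6371000 = 0.018373 rad at the centre.
Converting: φ₁ = -0.457032 rad, θ = 0.905826 rad.
Applying the spherical law of cosines for sides, sin φ₂ = sin φ₁ cos δ + cos φ₁ sin δ cos θ = -0.431039, so φ₂ = -25.534°.
Then Δλ = atan2(0.012974, 0.809619) = 0.016023 rad, from sin θ sin δ cos φ₁ over cos δ − sin φ₁ sin φ₂.
λ₂ = -122.740° + 0.918° = -121.822°.

latitude -25.534°, longitude -121.822°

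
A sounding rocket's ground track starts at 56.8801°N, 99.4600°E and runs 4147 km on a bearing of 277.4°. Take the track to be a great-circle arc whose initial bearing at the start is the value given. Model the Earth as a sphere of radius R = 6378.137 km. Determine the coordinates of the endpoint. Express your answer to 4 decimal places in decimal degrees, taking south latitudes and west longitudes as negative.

δ = 4147/6378.137 = 0.650190 rad (37.2531°).
Converting: φ₁ = 0.992745 rad, θ = 4.841543 rad.
Applying the spherical law of cosines for sides, sin φ₂ = sin φ₁ cos δ + cos φ₁ sin δ cos θ = 0.709246, so φ₂ = 45.1736°.
Then Δλ = atan2(-0.327997, 0.201954) = -1.018898 rad, from sin θ sin δ cos φ₁ over cos δ − sin φ₁ sin φ₂.
λ₂ = 99.4600° + -58.3786° = 41.0814°.

latitude 45.1736°, longitude 41.0814°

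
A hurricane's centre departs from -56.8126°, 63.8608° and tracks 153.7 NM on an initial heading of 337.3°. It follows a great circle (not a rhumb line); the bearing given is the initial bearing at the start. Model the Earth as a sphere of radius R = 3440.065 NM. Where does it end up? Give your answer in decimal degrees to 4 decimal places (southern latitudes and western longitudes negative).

The arc subtends δ = 153.7/3440.065 = 0.044679 rad at the centre.
Converting: φ₁ = -0.991567 rad, θ = 5.886996 rad.
Destination latitude: φ₂ = arcsin( sin φ₁ cos δ + cos φ₁ sin δ cos θ ) = arcsin(-0.813495) = -54.4388°.
For the longitude increment, Δλ = atan2( sin θ sin δ cos φ₁, cos δ − sin φ₁ sin φ₂ ) = atan2(-0.009435, 0.318201) = -1.6983°.
Hence λ₂ = 63.8608° + -1.6983° = 62.1625°.

latitude -54.4388°, longitude 62.1625°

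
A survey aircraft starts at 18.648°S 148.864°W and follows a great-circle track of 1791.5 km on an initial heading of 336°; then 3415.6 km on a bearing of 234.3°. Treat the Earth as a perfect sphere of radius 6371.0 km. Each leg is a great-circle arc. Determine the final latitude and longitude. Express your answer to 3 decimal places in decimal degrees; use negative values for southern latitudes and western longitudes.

Apply the spherical direct solution leg by leg, carrying full precision between legs.
Leg 1: from (-18.648°, -148.864°), δ = 1791.5/6371 = 0.281196 rad, θ = 336° → φ = -3.841°, λ = -155.360°.
Leg 2: from (-3.841°, -155.360°), δ = 3415.6/6371 = 0.536117 rad, θ = 234.3° → φ = -20.793°, λ = 178.299°.

latitude -20.793°, longitude 178.299°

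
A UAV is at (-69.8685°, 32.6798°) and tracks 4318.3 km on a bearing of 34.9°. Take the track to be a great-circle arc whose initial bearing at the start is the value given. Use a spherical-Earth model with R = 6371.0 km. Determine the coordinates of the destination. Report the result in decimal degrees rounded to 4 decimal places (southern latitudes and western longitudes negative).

latitude -33.6659°, longitude 58.2162°

δ = 4318.3/6371 = 0.677806 rad (38.8354°).
Start latitude φ₁ = -1.219435 rad; initial bearing θ = 0.609120 rad.
Destination latitude: φ₂ = arcsin( sin φ₁ cos δ + cos φ₁ sin δ cos θ ) = arcsin(-0.554349) = -33.6659°.
Then Δλ = atan2(0.123485, 0.258469) = 0.445694 rad, from sin θ sin δ cos φ₁ over cos δ − sin φ₁ sin φ₂.
Hence λ₂ = 32.6798° + 25.5364° = 58.2162°.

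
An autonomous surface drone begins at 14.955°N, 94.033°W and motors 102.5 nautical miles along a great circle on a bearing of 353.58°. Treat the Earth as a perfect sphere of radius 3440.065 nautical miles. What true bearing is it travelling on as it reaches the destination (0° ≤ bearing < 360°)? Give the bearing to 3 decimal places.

Angular distance δ = d/R = 102.5 / 3440.065 = 0.029796 rad.
With φ₁ = 14.955° = 0.261014 rad and θ = 353.58° = 6.171135 rad:
Destination latitude: φ₂ = arcsin( sin φ₁ cos δ + cos φ₁ sin δ cos θ ) = arcsin(0.286548) = 16.651°.
For the longitude increment, Δλ = atan2( sin θ sin δ cos φ₁, cos δ − sin φ₁ sin φ₂ ) = atan2(-0.003218, 0.925610) = -0.199°.
Hence λ₂ = -94.033° + -0.199° = -94.232°.
The forward bearing on arrival equals the back-azimuth from the destination plus 180°.
Back-azimuth from P₂ (16.651°, -94.232°) to P₁ (14.955°, -94.033°), with Δλ' = λ₁ − λ₂ = 0.199°: atan2( sin Δλ' cos φ₁ , cos φ₂ sin φ₁ − sin φ₂ cos φ₁ cos Δλ' ) = 173.526°.
Final bearing = (173.526° + 180°) mod 360° = 353.526°.

final bearing 353.526°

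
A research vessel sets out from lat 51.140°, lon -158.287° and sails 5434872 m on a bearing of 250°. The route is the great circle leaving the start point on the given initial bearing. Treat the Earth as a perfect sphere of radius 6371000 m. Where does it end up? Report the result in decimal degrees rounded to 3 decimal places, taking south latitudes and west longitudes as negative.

The arc subtends δ = 5434872/6371000 = 0.853064 rad at the centre.
With φ₁ = 51.140° = 0.892561 rad and θ = 250° = 4.363323 rad:
sin φ₂ = sin φ₁ cos δ + cos φ₁ sin δ cos θ = (0.778681)(0.657678) + (0.627420)(0.753299)(-0.342020) = 0.350471
φ₂ = asin(0.350471) = 0.358074 rad = 20.516°.
For the longitude increment, Δλ = atan2( sin θ sin δ cos φ₁, cos δ − sin φ₁ sin φ₂ ) = atan2(-0.444131, 0.384773) = -49.096°.
λ₂ = -158.287° + -49.096° = -207.383°, normalized to (−180°, 180°] → 152.617°.

latitude 20.516°, longitude 152.617°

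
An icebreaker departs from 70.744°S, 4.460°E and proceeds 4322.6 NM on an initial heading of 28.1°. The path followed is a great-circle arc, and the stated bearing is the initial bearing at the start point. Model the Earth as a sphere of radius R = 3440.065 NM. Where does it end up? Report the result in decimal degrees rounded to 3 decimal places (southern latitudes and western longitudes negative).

The arc subtends δ = 4322.6/3440.065 = 1.256546 rad at the centre.
With φ₁ = -70.744° = -1.234716 rad and θ = 28.1° = 0.490438 rad:
Applying the spherical law of cosines for sides, sin φ₂ = sin φ₁ cos δ + cos φ₁ sin δ cos θ = -0.015141, so φ₂ = -0.868°.
For the longitude increment, Δλ = atan2( sin θ sin δ cos φ₁, cos δ − sin φ₁ sin φ₂ ) = atan2(0.147728, 0.294810) = 26.615°.
λ₂ = λ₁ + Δλ = 31.075°.

latitude -0.868°, longitude 31.075°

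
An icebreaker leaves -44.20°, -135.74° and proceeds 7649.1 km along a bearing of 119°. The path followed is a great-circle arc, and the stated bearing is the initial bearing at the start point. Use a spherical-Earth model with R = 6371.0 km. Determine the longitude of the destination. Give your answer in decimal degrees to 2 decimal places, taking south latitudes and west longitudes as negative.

longitude -41.83°

The arc subtends δ = 7649.1/6371 = 1.200612 rad at the centre.
Converting: φ₁ = -0.771436 rad, θ = 2.076942 rad.
Destination latitude: φ₂ = arcsin( sin φ₁ cos δ + cos φ₁ sin δ cos θ ) = arcsin(-0.576247) = -35.19°.
Then Δλ = atan2(0.584550, -0.039952) = 1.639037 rad, from sin θ sin δ cos φ₁ over cos δ − sin φ₁ sin φ₂.
λ₂ = -135.74° + 93.91° = -41.83°.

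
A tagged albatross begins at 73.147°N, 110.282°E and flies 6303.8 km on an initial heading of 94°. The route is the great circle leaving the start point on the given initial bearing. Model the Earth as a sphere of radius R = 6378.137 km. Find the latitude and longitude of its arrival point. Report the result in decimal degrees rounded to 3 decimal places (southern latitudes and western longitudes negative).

δ = 6303.8/6378.137 = 0.988345 rad (56.6280°).
Start latitude φ₁ = 1.276656 rad; initial bearing θ = 1.640609 rad.
sin φ₂ = sin φ₁ cos δ + cos φ₁ sin δ cos θ = (0.957052)(0.550073) + (0.289917)(0.835117)(-0.069756) = 0.509559
φ₂ = asin(0.509559) = 0.534672 rad = 30.634°.
Then Δλ = atan2(0.241525, 0.062398) = 1.317973 rad, from sin θ sin δ cos φ₁ over cos δ − sin φ₁ sin φ₂.
λ₂ = 110.282° + 75.514° = 185.796°, normalized to (−180°, 180°] → -174.204°.

latitude 30.634°, longitude -174.204°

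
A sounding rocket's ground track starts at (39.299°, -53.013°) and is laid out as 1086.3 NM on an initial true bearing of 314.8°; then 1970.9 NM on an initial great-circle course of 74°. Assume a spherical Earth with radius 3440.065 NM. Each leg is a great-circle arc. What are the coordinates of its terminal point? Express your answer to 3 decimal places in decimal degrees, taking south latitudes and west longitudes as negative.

latitude 48.013°, longitude -22.108°

Apply the spherical direct solution leg by leg, carrying full precision between legs.
Leg 1: from (39.299°, -53.013°), δ = 1086.3/3440.065 = 0.315779 rad, θ = 314.8° → φ = 50.479°, λ = -73.273°.
Leg 2: from (50.479°, -73.273°), δ = 1970.9/3440.065 = 0.572925 rad, θ = 74° → φ = 48.013°, λ = -22.108°.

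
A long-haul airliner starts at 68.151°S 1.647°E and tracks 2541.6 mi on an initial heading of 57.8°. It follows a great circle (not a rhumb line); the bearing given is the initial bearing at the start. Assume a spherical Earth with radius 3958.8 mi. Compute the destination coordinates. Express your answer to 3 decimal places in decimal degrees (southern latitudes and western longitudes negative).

latitude -38.653°, longitude 42.102°

The arc subtends δ = 2541.6/3958.8 = 0.642013 rad at the centre.
Converting: φ₁ = -1.189459 rad, θ = 1.008800 rad.
Destination latitude: φ₂ = arcsin( sin φ₁ cos δ + cos φ₁ sin δ cos θ ) = arcsin(-0.624609) = -38.653°.
Then Δλ = atan2(0.188577, 0.221150) = 0.706066 rad, from sin θ sin δ cos φ₁ over cos δ − sin φ₁ sin φ₂.
λ₂ = λ₁ + Δλ = 42.102°.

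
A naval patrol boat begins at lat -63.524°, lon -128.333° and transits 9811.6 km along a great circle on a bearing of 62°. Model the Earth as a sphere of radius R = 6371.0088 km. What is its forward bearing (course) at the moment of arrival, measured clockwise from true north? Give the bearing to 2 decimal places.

final bearing 23.60°

Angular distance δ = d/R = 9811.6 / 6371.0088 = 1.540039 rad.
Start latitude φ₁ = -1.108703 rad; initial bearing θ = 1.082104 rad.
Applying the spherical law of cosines for sides, sin φ₂ = sin φ₁ cos δ + cos φ₁ sin δ cos θ = 0.181675, so φ₂ = 10.467°.
For the longitude increment, Δλ = atan2( sin θ sin δ cos φ₁, cos δ − sin φ₁ sin φ₂ ) = atan2(0.393452, 0.193374) = 63.827°.
λ₂ = -128.333° + 63.827° = -64.506°.
The forward bearing on arrival equals the back-azimuth from the destination plus 180°.
Back-azimuth from P₂ (10.47°, -64.51°) to P₁ (-63.52°, -128.33°), with Δλ' = λ₁ − λ₂ = -63.83°: atan2( sin Δλ' cos φ₁ , cos φ₂ sin φ₁ − sin φ₂ cos φ₁ cos Δλ' ) = 203.60°.
Final bearing = (203.60° + 180°) mod 360° = 23.60°.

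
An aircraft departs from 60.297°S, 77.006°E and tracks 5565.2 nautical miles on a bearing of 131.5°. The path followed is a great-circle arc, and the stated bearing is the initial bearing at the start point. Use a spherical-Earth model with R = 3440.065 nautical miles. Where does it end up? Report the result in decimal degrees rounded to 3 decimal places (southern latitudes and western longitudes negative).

latitude -16.690°, longitude -154.349°

The arc subtends δ = 5565.2/3440.065 = 1.617760 rad at the centre.
Converting: φ₁ = -1.052381 rad, θ = 2.295108 rad.
Applying the spherical law of cosines for sides, sin φ₂ = sin φ₁ cos δ + cos φ₁ sin δ cos θ = -0.287191, so φ₂ = -16.690°.
For the longitude increment, Δλ = atan2( sin θ sin δ cos φ₁, cos δ − sin φ₁ sin φ₂ ) = atan2(0.370701, -0.296402) = 128.645°.
λ₂ = 77.006° + 128.645° = 205.651°, normalized to (−180°, 180°] → -154.349°.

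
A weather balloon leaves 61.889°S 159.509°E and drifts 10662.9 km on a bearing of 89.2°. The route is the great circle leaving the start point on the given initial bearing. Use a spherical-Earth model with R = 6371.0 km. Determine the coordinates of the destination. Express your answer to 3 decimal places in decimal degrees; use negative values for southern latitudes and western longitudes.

latitude 5.573°, longitude -108.410°

Angular distance δ = d/R = 10662.9 / 6371 = 1.673662 rad.
Converting: φ₁ = -1.080167 rad, θ = 1.556834 rad.
Applying the spherical law of cosines for sides, sin φ₂ = sin φ₁ cos δ + cos φ₁ sin δ cos θ = 0.097115, so φ₂ = 5.573°.
Δλ = atan2( sin θ sin δ cos φ₁ , cos δ − sin φ₁ sin φ₂ ) = atan2(0.468645, -0.017025) = 1.607109 rad = 92.081°.
λ₂ = 159.509° + 92.081° = 251.590°, normalized to (−180°, 180°] → -108.410°.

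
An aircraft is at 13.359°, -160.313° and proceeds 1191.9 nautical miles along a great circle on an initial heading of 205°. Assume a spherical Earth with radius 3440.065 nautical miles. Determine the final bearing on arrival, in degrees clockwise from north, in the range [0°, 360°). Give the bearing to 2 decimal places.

δ = 1191.9/3440.065 = 0.346476 rad (19.8516°).
Start latitude φ₁ = 0.233159 rad; initial bearing θ = 3.577925 rad.
Destination latitude: φ₂ = arcsin( sin φ₁ cos δ + cos φ₁ sin δ cos θ ) = arcsin(-0.082120) = -4.710°.
Then Δλ = atan2(-0.139632, 0.959549) = -0.144504 rad, from sin θ sin δ cos φ₁ over cos δ − sin φ₁ sin φ₂.
λ₂ = -160.313° + -8.279° = -168.592°.
The forward bearing on arrival equals the back-azimuth from the destination plus 180°.
Back-azimuth from P₂ (-4.71°, -168.59°) to P₁ (13.36°, -160.31°), with Δλ' = λ₁ − λ₂ = 8.28°: atan2( sin Δλ' cos φ₁ , cos φ₂ sin φ₁ − sin φ₂ cos φ₁ cos Δλ' ) = 24.37°.
Final bearing = (24.37° + 180°) mod 360° = 204.37°.

final bearing 204.37°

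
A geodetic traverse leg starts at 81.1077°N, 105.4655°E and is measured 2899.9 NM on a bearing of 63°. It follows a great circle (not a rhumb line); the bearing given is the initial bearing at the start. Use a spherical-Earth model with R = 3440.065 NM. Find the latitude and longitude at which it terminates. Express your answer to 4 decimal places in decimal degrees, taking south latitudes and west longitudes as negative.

δ = 2899.9/3440.065 = 0.842978 rad (48.2991°).
Start latitude φ₁ = 1.415596 rad; initial bearing θ = 1.099557 rad.
sin φ₂ = sin φ₁ cos δ + cos φ₁ sin δ cos θ = (0.987981)(0.665242) + (0.154578)(0.746628)(0.453990) = 0.709642
φ₂ = asin(0.709642) = 0.788990 rad = 45.2058°.
Then Δλ = atan2(0.102833, -0.035871) = 1.906424 rad, from sin θ sin δ cos φ₁ over cos δ − sin φ₁ sin φ₂.
λ₂ = 105.4655° + 109.2301° = 214.6956°, normalized to (−180°, 180°] → -145.3044°.

latitude 45.2058°, longitude -145.3044°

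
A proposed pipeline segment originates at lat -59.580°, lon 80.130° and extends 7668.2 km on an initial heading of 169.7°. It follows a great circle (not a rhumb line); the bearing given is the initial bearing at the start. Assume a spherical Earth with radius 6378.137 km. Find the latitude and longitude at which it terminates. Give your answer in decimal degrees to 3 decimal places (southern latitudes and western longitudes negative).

Angular distance δ = d/R = 7668.2 / 6378.137 = 1.202263 rad.
With φ₁ = -59.580° = -1.039867 rad and θ = 169.7° = 2.961824 rad:
sin φ₂ = sin φ₁ cos δ + cos φ₁ sin δ cos θ = (-0.862337)(0.360247) + (0.506335)(0.932857)(-0.983885) = -0.775381
φ₂ = asin(-0.775381) = -0.887318 rad = -50.840°.
For the longitude increment, Δλ = atan2( sin θ sin δ cos φ₁, cos δ − sin φ₁ sin φ₂ ) = atan2(0.084455, -0.308392) = 164.685°.
λ₂ = 80.130° + 164.685° = 244.815°, normalized to (−180°, 180°] → -115.185°.

latitude -50.840°, longitude -115.185°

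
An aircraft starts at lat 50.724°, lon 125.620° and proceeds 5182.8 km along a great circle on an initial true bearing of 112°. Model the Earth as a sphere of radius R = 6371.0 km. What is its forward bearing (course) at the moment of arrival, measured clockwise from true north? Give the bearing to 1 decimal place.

δ = 5182.8/6371 = 0.813499 rad (46.6100°).
With φ₁ = 50.724° = 0.885301 rad and θ = 112° = 1.954769 rad:
Destination latitude: φ₂ = arcsin( sin φ₁ cos δ + cos φ₁ sin δ cos θ ) = arcsin(0.359446) = 21.066°.
Then Δλ = atan2(0.426541, 0.408711) = 0.806741 rad, from sin θ sin δ cos φ₁ over cos δ − sin φ₁ sin φ₂.
λ₂ = λ₁ + Δλ = 171.843°.
The forward bearing on arrival equals the back-azimuth from the destination plus 180°.
Back-azimuth from P₂ (21.1°, 171.8°) to P₁ (50.7°, 125.6°), with Δλ' = λ₁ − λ₂ = -46.2°: atan2( sin Δλ' cos φ₁ , cos φ₂ sin φ₁ − sin φ₂ cos φ₁ cos Δλ' ) = 321.0°.
Final bearing = (321.0° + 180°) mod 360° = 141.0°.

final bearing 141.0°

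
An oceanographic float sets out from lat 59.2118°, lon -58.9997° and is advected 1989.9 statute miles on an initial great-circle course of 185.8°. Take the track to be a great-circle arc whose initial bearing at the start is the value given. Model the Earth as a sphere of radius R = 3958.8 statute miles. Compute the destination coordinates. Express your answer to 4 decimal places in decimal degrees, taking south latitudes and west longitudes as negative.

latitude 30.4958°, longitude -62.2386°

The arc subtends δ = 1989.9/3958.8 = 0.502652 rad at the centre.
Converting: φ₁ = 1.033441 rad, θ = 3.242822 rad.
sin φ₂ = sin φ₁ cos δ + cos φ₁ sin δ cos θ = (0.859065)(0.876308) + (0.511866)(0.481751)(-0.994881) = 0.507476
φ₂ = asin(0.507476) = 0.532253 rad = 30.4958°.
Δλ = atan2( sin θ sin δ cos φ₁ , cos δ − sin φ₁ sin φ₂ ) = atan2(-0.024920, 0.440353) = -0.056530 rad = -3.2389°.
λ₂ = -58.9997° + -3.2389° = -62.2386°.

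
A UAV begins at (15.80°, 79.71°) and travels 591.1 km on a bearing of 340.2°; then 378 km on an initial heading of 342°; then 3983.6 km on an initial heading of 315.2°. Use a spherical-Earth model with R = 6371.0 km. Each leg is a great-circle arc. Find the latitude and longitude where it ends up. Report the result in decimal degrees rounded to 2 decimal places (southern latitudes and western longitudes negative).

latitude 45.19°, longitude 40.82°

Apply the spherical direct solution leg by leg, carrying full precision between legs.
Leg 1: from (15.80°, 79.71°), δ = 591.1/6371 = 0.092780 rad, θ = 340.2° → φ = 20.79°, λ = 77.79°.
Leg 2: from (20.79°, 77.79°), δ = 378/6371 = 0.059331 rad, θ = 342° → φ = 24.02°, λ = 76.64°.
Leg 3: from (24.02°, 76.64°), δ = 3983.6/6371 = 0.625271 rad, θ = 315.2° → φ = 45.19°, λ = 40.82°.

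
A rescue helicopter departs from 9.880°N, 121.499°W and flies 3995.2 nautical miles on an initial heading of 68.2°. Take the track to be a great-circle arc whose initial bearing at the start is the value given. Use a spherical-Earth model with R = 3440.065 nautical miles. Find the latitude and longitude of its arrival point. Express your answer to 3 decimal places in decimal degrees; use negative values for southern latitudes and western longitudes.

latitude 23.824°, longitude -52.895°

Central angle δ = d/R = 1.161373 rad.
Start latitude φ₁ = 0.172439 rad; initial bearing θ = 1.190315 rad.
sin φ₂ = sin φ₁ cos δ + cos φ₁ sin δ cos θ = (0.171585)(0.398080) + (0.985169)(0.917351)(0.371368) = 0.403927
φ₂ = asin(0.403927) = 0.415805 rad = 23.824°.
For the longitude increment, Δλ = atan2( sin θ sin δ cos φ₁, cos δ − sin φ₁ sin φ₂ ) = atan2(0.839115, 0.328772) = 68.604°.
λ₂ = λ₁ + Δλ = -52.895°.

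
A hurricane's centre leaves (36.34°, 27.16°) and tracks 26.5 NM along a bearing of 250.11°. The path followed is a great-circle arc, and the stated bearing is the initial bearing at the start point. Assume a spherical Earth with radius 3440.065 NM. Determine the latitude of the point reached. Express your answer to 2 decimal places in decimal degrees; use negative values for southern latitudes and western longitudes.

Angular distance δ = d/R = 26.5 / 3440.065 = 0.007703 rad.
With φ₁ = 36.34° = 0.634253 rad and θ = 250.11° = 4.365243 rad:
Destination latitude: φ₂ = arcsin( sin φ₁ cos δ + cos φ₁ sin δ cos θ ) = arcsin(0.590447) = 36.19°.
Then Δλ = atan2(-0.005835, 0.650086) = -0.008975 rad, from sin θ sin δ cos φ₁ over cos δ − sin φ₁ sin φ₂.
Hence λ₂ = 27.16° + -0.51° = 26.65°.

latitude 36.19°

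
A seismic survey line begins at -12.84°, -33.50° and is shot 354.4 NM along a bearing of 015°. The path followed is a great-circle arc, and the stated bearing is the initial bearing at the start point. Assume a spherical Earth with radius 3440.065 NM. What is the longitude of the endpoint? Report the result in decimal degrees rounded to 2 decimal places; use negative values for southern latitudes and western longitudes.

longitude -31.96°

Angular distance δ = d/R = 354.4 / 3440.065 = 0.103021 rad.
Converting: φ₁ = -0.224100 rad, θ = 0.261799 rad.
Destination latitude: φ₂ = arcsin( sin φ₁ cos δ + cos φ₁ sin δ cos θ ) = arcsin(-0.124200) = -7.13°.
Then Δλ = atan2(0.025951, 0.967097) = 0.026828 rad, from sin θ sin δ cos φ₁ over cos δ − sin φ₁ sin φ₂.
Hence λ₂ = -33.50° + 1.54° = -31.96°.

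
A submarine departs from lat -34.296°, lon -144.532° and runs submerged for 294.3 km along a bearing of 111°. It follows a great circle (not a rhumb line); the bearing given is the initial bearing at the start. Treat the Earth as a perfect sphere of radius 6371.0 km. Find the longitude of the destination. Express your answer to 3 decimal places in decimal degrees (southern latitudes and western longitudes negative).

Angular distance δ = d/R = 294.3 / 6371 = 0.046194 rad.
Start latitude φ₁ = -0.598578 rad; initial bearing θ = 1.937315 rad.
sin φ₂ = sin φ₁ cos δ + cos φ₁ sin δ cos θ = (-0.563468)(0.998933) + (0.826138)(0.046177)(-0.358368) = -0.576539
φ₂ = asin(-0.576539) = -0.614486 rad = -35.207°.
Then Δλ = atan2(0.035615, 0.674072) = 0.052786 rad, from sin θ sin δ cos φ₁ over cos δ − sin φ₁ sin φ₂.
λ₂ = -144.532° + 3.024° = -141.508°.

longitude -141.508°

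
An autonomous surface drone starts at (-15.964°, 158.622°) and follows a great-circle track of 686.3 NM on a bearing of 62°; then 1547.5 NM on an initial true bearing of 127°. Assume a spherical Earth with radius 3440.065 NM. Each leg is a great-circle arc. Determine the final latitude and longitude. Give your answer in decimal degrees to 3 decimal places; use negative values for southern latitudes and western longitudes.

Apply the spherical direct solution leg by leg, carrying full precision between legs.
Leg 1: from (-15.964°, 158.622°), δ = 686.3/3440.065 = 0.199502 rad, θ = 62° → φ = -10.377°, λ = 168.869°.
Leg 2: from (-10.377°, 168.869°), δ = 1547.5/3440.065 = 0.449846 rad, θ = 127° → φ = -24.810°, λ = -168.637°.

latitude -24.810°, longitude -168.637°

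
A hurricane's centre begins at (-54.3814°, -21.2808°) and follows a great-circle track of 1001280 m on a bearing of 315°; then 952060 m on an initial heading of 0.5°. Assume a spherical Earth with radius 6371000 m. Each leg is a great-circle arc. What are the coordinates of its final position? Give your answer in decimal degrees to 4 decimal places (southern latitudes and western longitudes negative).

latitude -39.0367°, longitude -30.6314°

Apply the spherical direct solution leg by leg, carrying full precision between legs.
Leg 1: from (-54.3814°, -21.2808°), δ = 1001280/6371000 = 0.157162 rad, θ = 315° → φ = -47.5985°, λ = -30.7273°.
Leg 2: from (-47.5985°, -30.7273°), δ = 952060/6371000 = 0.149437 rad, θ = 0.5° → φ = -39.0367°, λ = -30.6314°.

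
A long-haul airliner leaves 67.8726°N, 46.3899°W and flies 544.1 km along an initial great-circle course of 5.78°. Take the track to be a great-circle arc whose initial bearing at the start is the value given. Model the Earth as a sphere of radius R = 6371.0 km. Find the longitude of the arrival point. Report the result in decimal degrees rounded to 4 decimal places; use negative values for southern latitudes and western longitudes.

Angular distance δ = d/R = 544.1 / 6371 = 0.085403 rad.
Start latitude φ₁ = 1.184600 rad; initial bearing θ = 0.100880 rad.
Applying the spherical law of cosines for sides, sin φ₂ = sin φ₁ cos δ + cos φ₁ sin δ cos θ = 0.954938, so φ₂ = 72.7342°.
For the longitude increment, Δλ = atan2( sin θ sin δ cos φ₁, cos δ − sin φ₁ sin φ₂ ) = atan2(0.003236, 0.111750) = 1.6585°.
λ₂ = λ₁ + Δλ = -44.7314°.

longitude -44.7314°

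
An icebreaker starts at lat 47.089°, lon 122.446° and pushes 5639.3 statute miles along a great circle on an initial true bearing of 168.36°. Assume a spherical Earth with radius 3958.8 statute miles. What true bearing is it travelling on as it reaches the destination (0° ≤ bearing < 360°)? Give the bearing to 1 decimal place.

The arc subtends δ = 5639.3/3958.8 = 1.424497 rad at the centre.
Start latitude φ₁ = 0.821858 rad; initial bearing θ = 2.938436 rad.
Applying the spherical law of cosines for sides, sin φ₂ = sin φ₁ cos δ + cos φ₁ sin δ cos θ = -0.552966, so φ₂ = -33.571°.
Then Δλ = atan2(0.135904, 0.550777) = 0.241918 rad, from sin θ sin δ cos φ₁ over cos δ − sin φ₁ sin φ₂.
Hence λ₂ = 122.446° + 13.861° = 136.307°.
The forward bearing on arrival equals the back-azimuth from the destination plus 180°.
Back-azimuth from P₂ (-33.6°, 136.3°) to P₁ (47.1°, 122.4°), with Δλ' = λ₁ − λ₂ = -13.9°: atan2( sin Δλ' cos φ₁ , cos φ₂ sin φ₁ − sin φ₂ cos φ₁ cos Δλ' ) = 350.5°.
Final bearing = (350.5° + 180°) mod 360° = 170.5°.

final bearing 170.5°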